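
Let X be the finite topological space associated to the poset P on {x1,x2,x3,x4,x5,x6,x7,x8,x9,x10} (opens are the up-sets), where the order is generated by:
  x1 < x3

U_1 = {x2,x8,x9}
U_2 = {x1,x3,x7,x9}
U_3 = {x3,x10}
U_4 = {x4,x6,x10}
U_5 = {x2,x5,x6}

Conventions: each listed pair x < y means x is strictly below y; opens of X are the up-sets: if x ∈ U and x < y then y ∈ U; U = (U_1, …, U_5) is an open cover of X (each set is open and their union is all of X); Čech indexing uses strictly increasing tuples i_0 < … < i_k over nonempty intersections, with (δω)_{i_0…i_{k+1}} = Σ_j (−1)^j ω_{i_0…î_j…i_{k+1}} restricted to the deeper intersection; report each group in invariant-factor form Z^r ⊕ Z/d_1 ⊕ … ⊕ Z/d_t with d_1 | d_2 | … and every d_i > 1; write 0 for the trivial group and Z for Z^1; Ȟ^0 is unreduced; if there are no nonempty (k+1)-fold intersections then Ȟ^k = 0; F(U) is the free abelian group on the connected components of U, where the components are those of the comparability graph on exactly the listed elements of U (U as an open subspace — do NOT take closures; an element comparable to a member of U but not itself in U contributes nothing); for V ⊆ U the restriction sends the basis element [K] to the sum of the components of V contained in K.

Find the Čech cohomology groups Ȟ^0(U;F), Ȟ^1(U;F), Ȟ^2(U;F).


Ȟ^0 = Z^9,  Ȟ^1 = 0,  Ȟ^2 = 0

cover nerve:
  U12={x9} U15={x2} U23={x3} U34={x10} U45={x6}
components per intersection:
  U1: {x2} {x8} {x9}
  U2: {x1,x3} {x7} {x9}
  U3: {x3} {x10}
  U4: {x4} {x6} {x10}
  U5: {x2} {x5} {x6}
  U12: {x9}
  U15: {x2}
  U23: {x3}
  U34: {x10}
  U45: {x6}
C dims 14,5; δ0: rk 5, SNF 1^5
Ȟ^0: (14−5)−0=9 ⇒ Z^9
Ȟ^1: (5−0)−5=0 ⇒ 0
Ȟ^2: (0−0)−0=0 ⇒ 0


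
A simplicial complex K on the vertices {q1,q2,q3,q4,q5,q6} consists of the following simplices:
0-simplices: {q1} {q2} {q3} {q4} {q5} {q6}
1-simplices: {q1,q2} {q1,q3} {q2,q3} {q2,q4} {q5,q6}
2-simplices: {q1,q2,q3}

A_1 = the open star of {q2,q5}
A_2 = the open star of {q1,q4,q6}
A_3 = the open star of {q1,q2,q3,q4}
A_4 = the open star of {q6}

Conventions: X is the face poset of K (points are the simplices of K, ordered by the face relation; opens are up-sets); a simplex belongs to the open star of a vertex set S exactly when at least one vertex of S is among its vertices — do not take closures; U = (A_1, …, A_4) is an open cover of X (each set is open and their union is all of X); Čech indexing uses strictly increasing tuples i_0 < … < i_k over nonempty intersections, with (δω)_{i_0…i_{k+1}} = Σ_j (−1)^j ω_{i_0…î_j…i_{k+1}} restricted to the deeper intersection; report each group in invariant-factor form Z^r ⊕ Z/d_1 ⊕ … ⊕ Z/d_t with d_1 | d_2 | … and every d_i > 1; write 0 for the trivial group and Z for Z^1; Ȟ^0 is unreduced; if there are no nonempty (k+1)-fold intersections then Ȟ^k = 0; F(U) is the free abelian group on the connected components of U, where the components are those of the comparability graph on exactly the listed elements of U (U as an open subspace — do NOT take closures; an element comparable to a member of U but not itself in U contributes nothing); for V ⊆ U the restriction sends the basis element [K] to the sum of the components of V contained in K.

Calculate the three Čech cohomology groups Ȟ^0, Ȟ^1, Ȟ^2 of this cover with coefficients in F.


Ȟ^0(U;F) ≅ Z^2; Ȟ^1(U;F) ≅ 0; Ȟ^2(U;F) ≅ 0

nerve simplices:
  A1={{q2},{q5},{q1,q2},{q2,q3},{q2,q4},{q5,q6},{q1,q2,q3}} A2={{q1},{q4},{q6},{q1,q2},{q1,q3},{q2,q4},{q5,q6},{q1,q2,q3}} A3={{q1},{q2},{q3},{q4},{q1,q2},{q1,q3},{q2,q3},{q2,q4},{q1,q2,q3}} A4={{q6},{q5,q6}}
  A12={{q1,q2},{q2,q4},{q5,q6},{q1,q2,q3}} A13={{q2},{q1,q2},{q2,q3},{q2,q4},{q1,q2,q3}} A14={{q5,q6}} A23={{q1},{q4},{q1,q2},{q1,q3},{q2,q4},{q1,q2,q3}} A24={{q6},{q5,q6}}
  A123={{q1,q2},{q2,q4},{q1,q2,q3}} A124={{q5,q6}}
components per intersection:
  A1: {{q2},{q1,q2},{q2,q3},{q2,q4},{q1,q2,q3}} {{q5},{q5,q6}}
  A2: {{q1},{q1,q2},{q1,q3},{q1,q2,q3}} {{q4},{q2,q4}} {{q6},{q5,q6}}
  A3: {{q1},{q2},{q3},{q4},{q1,q2},{q1,q3},{q2,q3},{q2,q4},{q1,q2,q3}}
  A4: {{q6},{q5,q6}}
  A12: {{q1,q2},{q1,q2,q3}} {{q2,q4}} {{q5,q6}}
  A13: {{q2},{q1,q2},{q2,q3},{q2,q4},{q1,q2,q3}}
  A14: {{q5,q6}}
  A23: {{q1},{q1,q2},{q1,q3},{q1,q2,q3}} {{q4},{q2,q4}}
  A24: {{q6},{q5,q6}}
  A123: {{q1,q2},{q1,q2,q3}} {{q2,q4}}
  A124: {{q5,q6}}
C dims 7,8,3; δ0: rk 5, SNF 1^5; δ1: rk 3, SNF 1^3
degree 0: 7−5−0 = 2 → Ȟ^0 ≅ Z^2
degree 1: 8−3−5 = 0 → Ȟ^1 ≅ 0
degree 2: 3−0−3 = 0 → Ȟ^2 ≅ 0


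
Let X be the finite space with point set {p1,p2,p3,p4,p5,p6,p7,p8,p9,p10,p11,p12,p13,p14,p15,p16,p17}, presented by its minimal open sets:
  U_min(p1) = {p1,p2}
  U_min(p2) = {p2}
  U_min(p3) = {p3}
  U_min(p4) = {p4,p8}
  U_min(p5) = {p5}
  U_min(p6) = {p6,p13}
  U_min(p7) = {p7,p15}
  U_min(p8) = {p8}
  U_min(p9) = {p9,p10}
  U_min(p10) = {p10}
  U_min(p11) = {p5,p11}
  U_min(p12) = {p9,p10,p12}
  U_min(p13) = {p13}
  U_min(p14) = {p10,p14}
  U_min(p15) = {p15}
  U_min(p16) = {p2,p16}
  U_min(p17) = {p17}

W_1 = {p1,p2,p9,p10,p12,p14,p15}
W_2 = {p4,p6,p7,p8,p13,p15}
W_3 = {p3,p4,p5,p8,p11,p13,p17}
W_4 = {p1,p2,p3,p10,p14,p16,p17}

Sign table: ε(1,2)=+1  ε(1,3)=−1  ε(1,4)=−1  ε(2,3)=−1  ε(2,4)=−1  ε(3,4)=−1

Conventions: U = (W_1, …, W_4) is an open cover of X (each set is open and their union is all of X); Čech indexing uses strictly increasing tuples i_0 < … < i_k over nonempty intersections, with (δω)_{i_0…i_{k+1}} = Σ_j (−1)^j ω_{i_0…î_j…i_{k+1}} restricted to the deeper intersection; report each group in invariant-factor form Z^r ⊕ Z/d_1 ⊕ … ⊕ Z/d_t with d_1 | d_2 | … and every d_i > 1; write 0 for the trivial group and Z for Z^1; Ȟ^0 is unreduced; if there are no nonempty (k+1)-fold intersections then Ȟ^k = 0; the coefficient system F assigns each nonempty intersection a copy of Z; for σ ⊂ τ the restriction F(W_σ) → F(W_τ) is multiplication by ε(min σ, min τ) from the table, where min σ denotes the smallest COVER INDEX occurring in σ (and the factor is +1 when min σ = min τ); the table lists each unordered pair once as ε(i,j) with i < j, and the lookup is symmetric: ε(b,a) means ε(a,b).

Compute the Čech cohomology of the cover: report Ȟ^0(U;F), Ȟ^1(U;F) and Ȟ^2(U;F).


nerve of the cover:
  W12={p15} W14={p1,p2,p10,p14} W23={p4,p8,p13} W34={p3,p17}
C dims 4,4; δ0: rk 4, SNF 1^3·2
Ȟ^0 = (4 − 4) − 0 = 0, so Ȟ^0 ≅ 0
Ȟ^1 = (4 − 0) − 4 = 0 plus torsion [2], so Ȟ^1 ≅ Z/2
Ȟ^2 = (0 − 0) − 0 = 0, so Ȟ^2 ≅ 0

Ȟ^0 = 0,  Ȟ^1 = Z/2,  Ȟ^2 = 0


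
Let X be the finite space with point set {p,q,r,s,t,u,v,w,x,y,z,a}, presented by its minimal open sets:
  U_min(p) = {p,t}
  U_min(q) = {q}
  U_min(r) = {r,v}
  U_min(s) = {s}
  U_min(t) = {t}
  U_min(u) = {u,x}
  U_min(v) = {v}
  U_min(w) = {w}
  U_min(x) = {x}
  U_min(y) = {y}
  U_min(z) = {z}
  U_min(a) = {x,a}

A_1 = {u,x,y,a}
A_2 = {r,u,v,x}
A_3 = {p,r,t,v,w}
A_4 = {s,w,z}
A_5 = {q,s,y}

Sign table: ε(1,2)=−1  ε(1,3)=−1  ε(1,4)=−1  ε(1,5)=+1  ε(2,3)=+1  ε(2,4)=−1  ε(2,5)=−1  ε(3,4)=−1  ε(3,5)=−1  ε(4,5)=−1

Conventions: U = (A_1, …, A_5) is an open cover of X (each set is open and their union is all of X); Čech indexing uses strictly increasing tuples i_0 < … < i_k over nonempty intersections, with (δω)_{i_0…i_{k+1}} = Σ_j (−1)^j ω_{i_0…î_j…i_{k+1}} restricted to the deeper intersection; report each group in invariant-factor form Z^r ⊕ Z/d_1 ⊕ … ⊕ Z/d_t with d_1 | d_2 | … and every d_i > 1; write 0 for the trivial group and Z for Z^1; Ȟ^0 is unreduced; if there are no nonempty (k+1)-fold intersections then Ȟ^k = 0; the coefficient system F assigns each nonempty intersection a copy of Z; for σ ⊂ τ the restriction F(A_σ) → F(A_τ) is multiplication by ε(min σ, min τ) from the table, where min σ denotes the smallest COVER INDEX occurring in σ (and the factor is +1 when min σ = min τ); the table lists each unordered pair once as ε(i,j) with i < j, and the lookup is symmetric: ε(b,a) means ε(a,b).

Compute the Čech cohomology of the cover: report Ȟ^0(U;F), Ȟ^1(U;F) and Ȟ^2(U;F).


cover nerve:
  A12={u,x} A15={y} A23={r,v} A34={w} A45={s}
C dims 5,5; δ0: rk 5, SNF 1^4·2
Ȟ^0: (5−5)−0=0 ⇒ 0
Ȟ^1: (5−0)−5=0 plus torsion [2] ⇒ Z/2
Ȟ^2: (0−0)−0=0 ⇒ 0

Ȟ^0 = 0,  Ȟ^1 = Z/2,  Ȟ^2 = 0


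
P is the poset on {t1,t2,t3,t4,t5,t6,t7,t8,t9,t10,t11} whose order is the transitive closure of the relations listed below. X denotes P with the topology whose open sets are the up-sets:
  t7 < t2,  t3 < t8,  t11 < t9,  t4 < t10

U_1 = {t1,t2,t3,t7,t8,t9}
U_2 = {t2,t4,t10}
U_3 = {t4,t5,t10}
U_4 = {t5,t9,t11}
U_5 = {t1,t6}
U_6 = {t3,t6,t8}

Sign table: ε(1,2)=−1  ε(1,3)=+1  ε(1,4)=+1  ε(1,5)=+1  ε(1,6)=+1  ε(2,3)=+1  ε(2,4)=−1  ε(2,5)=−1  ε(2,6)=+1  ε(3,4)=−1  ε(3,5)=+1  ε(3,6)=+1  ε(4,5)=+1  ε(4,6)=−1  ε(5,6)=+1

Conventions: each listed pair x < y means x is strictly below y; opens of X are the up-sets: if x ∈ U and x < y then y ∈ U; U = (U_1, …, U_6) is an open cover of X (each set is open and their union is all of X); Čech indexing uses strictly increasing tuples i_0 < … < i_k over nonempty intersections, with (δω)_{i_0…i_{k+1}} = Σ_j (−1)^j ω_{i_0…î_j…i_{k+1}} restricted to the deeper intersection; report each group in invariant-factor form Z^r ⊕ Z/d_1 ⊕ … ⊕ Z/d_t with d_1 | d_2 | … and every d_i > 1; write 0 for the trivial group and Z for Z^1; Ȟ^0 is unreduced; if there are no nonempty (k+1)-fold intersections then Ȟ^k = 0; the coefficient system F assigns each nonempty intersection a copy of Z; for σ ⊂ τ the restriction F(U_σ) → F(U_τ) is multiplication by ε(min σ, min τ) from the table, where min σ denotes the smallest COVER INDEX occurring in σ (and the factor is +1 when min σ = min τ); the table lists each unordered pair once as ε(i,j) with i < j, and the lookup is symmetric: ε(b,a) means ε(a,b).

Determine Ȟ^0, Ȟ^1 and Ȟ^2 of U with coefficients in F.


nerve of the cover:
  U12={t2} U14={t9} U15={t1} U16={t3,t8} U23={t4,t10} U34={t5} U56={t6}
C dims 6,7; δ0: rk 5, SNF 1^5
Ȟ^0 = (6 − 5) − 0 = 1, so Ȟ^0 ≅ Z
Ȟ^1 = (7 − 0) − 5 = 2, so Ȟ^1 ≅ Z^2
Ȟ^2 = (0 − 0) − 0 = 0, so Ȟ^2 ≅ 0

Ȟ^0 = Z; Ȟ^1 = Z^2; Ȟ^2 = 0


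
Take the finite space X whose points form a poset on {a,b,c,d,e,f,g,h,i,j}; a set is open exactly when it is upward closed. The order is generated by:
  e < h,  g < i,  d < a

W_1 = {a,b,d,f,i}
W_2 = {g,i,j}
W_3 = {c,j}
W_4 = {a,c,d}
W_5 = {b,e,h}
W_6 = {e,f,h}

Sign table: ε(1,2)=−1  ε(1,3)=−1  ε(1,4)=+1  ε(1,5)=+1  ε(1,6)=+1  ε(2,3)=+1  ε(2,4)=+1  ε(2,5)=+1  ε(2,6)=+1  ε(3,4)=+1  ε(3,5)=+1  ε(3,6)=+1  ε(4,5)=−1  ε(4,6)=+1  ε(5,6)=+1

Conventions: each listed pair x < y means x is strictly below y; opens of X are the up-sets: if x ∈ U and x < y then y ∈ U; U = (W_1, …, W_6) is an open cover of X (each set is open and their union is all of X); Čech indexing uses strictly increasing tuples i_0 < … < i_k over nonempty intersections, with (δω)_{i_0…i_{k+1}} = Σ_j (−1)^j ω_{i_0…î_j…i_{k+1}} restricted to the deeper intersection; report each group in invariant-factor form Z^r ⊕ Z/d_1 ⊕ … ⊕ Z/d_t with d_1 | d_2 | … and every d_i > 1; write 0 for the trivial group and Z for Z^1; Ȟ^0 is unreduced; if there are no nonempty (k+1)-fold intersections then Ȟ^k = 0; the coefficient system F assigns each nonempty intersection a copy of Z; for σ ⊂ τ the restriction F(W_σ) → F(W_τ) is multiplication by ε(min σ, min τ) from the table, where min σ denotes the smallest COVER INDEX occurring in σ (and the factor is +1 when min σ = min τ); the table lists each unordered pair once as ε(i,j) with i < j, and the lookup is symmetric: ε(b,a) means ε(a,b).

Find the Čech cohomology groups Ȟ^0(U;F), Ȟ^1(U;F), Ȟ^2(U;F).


Ȟ^0 ≅ 0,  Ȟ^1 ≅ Z ⊕ Z/2,  Ȟ^2 ≅ 0

nonempty overlaps:
  W12={i} W14={a,d} W15={b} W16={f} W23={j} W34={c} W56={e,h}
C dims 6,7; δ0: rk 6, SNF 1^5·2
degree 0: 6−6−0 = 0 → Ȟ^0 ≅ 0
degree 1: 7−0−6 = 1 plus torsion [2] → Ȟ^1 ≅ Z ⊕ Z/2
degree 2: 0−0−0 = 0 → Ȟ^2 ≅ 0


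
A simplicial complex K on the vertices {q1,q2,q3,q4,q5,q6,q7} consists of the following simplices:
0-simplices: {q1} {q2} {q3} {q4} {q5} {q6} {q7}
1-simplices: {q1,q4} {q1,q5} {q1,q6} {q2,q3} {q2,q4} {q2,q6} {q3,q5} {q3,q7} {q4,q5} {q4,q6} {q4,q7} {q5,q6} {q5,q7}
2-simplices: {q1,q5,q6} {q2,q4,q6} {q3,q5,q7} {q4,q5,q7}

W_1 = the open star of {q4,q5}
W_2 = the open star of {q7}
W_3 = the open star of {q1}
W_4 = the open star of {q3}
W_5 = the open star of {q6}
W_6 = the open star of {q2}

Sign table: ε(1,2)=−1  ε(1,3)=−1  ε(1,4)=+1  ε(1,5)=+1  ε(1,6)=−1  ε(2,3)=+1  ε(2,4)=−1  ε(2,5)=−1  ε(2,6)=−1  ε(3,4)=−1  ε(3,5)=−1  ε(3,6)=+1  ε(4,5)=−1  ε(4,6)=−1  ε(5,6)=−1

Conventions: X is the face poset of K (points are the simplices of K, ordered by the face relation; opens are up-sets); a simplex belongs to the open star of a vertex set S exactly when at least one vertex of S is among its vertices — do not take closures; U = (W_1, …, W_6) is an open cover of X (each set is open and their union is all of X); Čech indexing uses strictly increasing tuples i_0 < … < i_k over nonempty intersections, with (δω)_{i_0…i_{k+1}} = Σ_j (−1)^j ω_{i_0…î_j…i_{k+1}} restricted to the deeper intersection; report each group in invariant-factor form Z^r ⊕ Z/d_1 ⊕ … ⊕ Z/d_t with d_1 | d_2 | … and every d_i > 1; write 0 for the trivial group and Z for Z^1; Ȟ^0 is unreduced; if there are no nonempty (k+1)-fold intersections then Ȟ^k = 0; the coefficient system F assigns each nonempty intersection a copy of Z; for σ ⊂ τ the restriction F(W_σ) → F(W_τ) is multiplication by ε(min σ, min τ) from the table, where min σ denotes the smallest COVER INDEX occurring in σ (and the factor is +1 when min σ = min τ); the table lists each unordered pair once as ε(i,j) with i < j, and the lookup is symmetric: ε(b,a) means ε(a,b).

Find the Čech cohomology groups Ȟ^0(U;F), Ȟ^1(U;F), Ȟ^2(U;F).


Ȟ^0 = Z, Ȟ^1 = Z, Ȟ^2 = 0

nonempty overlaps:
  W1={{q4},{q5},{q1,q4},{q1,q5},{q2,q4},{q3,q5},{q4,q5},{q4,q6},{q4,q7},{q5,q6},{q5,q7},{q1,q5,q6},{q2,q4,q6},{q3,q5,q7},{q4,q5,q7}} W2={{q7},{q3,q7},{q4,q7},{q5,q7},{q3,q5,q7},{q4,q5,q7}} W3={{q1},{q1,q4},{q1,q5},{q1,q6},{q1,q5,q6}} W4={{q3},{q2,q3},{q3,q5},{q3,q7},{q3,q5,q7}} W5={{q6},{q1,q6},{q2,q6},{q4,q6},{q5,q6},{q1,q5,q6},{q2,q4,q6}} W6={{q2},{q2,q3},{q2,q4},{q2,q6},{q2,q4,q6}}
  W12={{q4,q7},{q5,q7},{q3,q5,q7},{q4,q5,q7}} W13={{q1,q4},{q1,q5},{q1,q5,q6}} W14={{q3,q5},{q3,q5,q7}} W15={{q4,q6},{q5,q6},{q1,q5,q6},{q2,q4,q6}} W16={{q2,q4},{q2,q4,q6}} W24={{q3,q7},{q3,q5,q7}} W35={{q1,q6},{q1,q5,q6}} W46={{q2,q3}} W56={{q2,q6},{q2,q4,q6}}
  W124={{q3,q5,q7}} W135={{q1,q5,q6}} W156={{q2,q4,q6}}
C dims 6,9,3; δ0: rk 5, SNF 1^5; δ1: rk 3, SNF 1^3
degree 0: 6−5−0 = 1 → Ȟ^0 ≅ Z
degree 1: 9−3−5 = 1 → Ȟ^1 ≅ Z
degree 2: 3−0−3 = 0 → Ȟ^2 ≅ 0


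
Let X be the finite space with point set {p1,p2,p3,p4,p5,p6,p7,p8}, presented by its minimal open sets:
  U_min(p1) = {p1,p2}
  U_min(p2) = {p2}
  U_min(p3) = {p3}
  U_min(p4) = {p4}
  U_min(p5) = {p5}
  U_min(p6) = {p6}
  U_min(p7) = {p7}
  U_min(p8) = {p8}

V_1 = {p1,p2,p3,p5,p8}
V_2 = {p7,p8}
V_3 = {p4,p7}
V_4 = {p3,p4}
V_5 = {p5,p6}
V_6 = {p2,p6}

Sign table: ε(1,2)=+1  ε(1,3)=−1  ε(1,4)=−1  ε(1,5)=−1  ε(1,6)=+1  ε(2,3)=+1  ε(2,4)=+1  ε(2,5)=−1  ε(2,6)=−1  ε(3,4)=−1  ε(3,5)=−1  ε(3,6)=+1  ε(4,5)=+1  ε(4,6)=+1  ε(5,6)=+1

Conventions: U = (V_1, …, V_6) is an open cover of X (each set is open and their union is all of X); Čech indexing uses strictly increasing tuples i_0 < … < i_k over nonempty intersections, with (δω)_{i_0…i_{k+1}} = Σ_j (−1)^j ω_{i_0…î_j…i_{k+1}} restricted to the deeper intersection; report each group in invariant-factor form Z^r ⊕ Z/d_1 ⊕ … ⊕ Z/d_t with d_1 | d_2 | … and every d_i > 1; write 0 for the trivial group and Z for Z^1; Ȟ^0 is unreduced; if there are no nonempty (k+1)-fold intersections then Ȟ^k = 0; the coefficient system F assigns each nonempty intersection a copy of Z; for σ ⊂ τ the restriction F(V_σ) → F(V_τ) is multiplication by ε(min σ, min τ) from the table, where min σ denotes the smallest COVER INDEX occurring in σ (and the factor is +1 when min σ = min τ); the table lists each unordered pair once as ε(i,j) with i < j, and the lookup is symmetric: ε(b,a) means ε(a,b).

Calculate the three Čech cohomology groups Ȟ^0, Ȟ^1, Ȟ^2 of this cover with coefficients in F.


Ȟ^0(U;F) ≅ 0,  Ȟ^1(U;F) ≅ Z ⊕ Z/2,  Ȟ^2(U;F) ≅ 0

nerve of the cover:
  V12={p8} V14={p3} V15={p5} V16={p2} V23={p7} V34={p4} V56={p6}
C dims 6,7; δ0: rk 6, SNF 1^5·2
Ȟ^0 = (6 − 6) − 0 = 0, so Ȟ^0 ≅ 0
Ȟ^1 = (7 − 0) − 6 = 1 plus torsion [2], so Ȟ^1 ≅ Z ⊕ Z/2
Ȟ^2 = (0 − 0) − 0 = 0, so Ȟ^2 ≅ 0


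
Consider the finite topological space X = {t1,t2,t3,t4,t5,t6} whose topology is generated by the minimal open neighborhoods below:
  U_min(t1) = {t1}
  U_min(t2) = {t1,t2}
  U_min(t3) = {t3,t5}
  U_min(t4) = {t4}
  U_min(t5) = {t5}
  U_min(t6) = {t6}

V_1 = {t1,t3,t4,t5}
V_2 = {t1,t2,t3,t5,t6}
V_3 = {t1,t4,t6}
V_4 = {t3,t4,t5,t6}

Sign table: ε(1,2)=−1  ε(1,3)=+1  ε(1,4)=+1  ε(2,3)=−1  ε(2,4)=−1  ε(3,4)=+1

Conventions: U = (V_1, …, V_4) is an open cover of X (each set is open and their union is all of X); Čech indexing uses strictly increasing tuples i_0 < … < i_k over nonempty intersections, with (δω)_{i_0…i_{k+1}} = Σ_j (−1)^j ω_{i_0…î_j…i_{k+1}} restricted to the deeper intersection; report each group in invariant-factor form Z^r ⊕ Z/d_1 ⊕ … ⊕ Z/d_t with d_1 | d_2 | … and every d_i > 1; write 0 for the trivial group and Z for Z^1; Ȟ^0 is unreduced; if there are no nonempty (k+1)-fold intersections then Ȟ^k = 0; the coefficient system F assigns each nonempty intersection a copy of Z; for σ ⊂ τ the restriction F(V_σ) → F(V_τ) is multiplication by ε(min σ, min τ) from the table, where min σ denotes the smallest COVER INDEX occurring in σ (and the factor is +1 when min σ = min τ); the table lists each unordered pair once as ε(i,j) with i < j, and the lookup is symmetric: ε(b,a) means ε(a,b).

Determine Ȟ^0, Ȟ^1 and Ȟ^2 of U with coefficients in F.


Ȟ^0 ≅ Z, Ȟ^1 ≅ 0, Ȟ^2 ≅ Z

intersection data:
  V12={t1,t3,t5} V13={t1,t4} V14={t3,t4,t5} V23={t1,t6} V24={t3,t5,t6} V34={t4,t6}
  V123={t1} V124={t3,t5} V134={t4} V234={t6}
C dims 4,6,4; δ0: rk 3, SNF 1^3; δ1: rk 3, SNF 1^3
Ȟ^0 = (4 − 3) − 0 = 1, so Ȟ^0 ≅ Z
Ȟ^1 = (6 − 3) − 3 = 0, so Ȟ^1 ≅ 0
Ȟ^2 = (4 − 0) − 3 = 1, so Ȟ^2 ≅ Z


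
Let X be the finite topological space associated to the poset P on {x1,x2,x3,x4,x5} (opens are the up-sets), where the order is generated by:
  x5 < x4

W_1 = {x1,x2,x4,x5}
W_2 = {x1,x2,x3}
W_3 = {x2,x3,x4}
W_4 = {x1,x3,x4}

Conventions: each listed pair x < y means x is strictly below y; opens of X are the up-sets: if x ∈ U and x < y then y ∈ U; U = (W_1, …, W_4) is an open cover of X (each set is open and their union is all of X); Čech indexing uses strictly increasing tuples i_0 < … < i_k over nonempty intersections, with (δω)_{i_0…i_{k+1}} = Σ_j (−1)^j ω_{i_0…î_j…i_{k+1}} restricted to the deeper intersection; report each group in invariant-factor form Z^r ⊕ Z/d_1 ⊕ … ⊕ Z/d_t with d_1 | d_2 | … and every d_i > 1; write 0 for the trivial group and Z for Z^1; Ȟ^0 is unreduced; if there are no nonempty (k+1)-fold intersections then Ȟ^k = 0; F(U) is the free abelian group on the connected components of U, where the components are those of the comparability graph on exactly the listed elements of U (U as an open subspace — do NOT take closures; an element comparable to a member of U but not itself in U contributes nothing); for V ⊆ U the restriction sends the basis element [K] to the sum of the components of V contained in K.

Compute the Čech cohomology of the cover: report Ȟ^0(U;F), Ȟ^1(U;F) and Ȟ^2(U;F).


nerve simplices:
  W12={x1,x2} W13={x2,x4} W14={x1,x4} W23={x2,x3} W24={x1,x3} W34={x3,x4}
  W123={x2} W124={x1} W134={x4} W234={x3}
components per intersection:
  W1: {x1} {x2} {x4,x5}
  W2: {x1} {x2} {x3}
  W3: {x2} {x3} {x4}
  W4: {x1} {x3} {x4}
  W12: {x1} {x2}
  W13: {x2} {x4}
  W14: {x1} {x4}
  W23: {x2} {x3}
  W24: {x1} {x3}
  W34: {x3} {x4}
  W123: {x2}
  W124: {x1}
  W134: {x4}
  W234: {x3}
C dims 12,12,4; δ0: rk 8, SNF 1^8; δ1: rk 4, SNF 1^4
degree 0: 12−8−0 = 4 → Ȟ^0 ≅ Z^4
degree 1: 12−4−8 = 0 → Ȟ^1 ≅ 0
degree 2: 4−0−4 = 0 → Ȟ^2 ≅ 0

Ȟ^0 ≅ Z^4, Ȟ^1 ≅ 0, Ȟ^2 ≅ 0


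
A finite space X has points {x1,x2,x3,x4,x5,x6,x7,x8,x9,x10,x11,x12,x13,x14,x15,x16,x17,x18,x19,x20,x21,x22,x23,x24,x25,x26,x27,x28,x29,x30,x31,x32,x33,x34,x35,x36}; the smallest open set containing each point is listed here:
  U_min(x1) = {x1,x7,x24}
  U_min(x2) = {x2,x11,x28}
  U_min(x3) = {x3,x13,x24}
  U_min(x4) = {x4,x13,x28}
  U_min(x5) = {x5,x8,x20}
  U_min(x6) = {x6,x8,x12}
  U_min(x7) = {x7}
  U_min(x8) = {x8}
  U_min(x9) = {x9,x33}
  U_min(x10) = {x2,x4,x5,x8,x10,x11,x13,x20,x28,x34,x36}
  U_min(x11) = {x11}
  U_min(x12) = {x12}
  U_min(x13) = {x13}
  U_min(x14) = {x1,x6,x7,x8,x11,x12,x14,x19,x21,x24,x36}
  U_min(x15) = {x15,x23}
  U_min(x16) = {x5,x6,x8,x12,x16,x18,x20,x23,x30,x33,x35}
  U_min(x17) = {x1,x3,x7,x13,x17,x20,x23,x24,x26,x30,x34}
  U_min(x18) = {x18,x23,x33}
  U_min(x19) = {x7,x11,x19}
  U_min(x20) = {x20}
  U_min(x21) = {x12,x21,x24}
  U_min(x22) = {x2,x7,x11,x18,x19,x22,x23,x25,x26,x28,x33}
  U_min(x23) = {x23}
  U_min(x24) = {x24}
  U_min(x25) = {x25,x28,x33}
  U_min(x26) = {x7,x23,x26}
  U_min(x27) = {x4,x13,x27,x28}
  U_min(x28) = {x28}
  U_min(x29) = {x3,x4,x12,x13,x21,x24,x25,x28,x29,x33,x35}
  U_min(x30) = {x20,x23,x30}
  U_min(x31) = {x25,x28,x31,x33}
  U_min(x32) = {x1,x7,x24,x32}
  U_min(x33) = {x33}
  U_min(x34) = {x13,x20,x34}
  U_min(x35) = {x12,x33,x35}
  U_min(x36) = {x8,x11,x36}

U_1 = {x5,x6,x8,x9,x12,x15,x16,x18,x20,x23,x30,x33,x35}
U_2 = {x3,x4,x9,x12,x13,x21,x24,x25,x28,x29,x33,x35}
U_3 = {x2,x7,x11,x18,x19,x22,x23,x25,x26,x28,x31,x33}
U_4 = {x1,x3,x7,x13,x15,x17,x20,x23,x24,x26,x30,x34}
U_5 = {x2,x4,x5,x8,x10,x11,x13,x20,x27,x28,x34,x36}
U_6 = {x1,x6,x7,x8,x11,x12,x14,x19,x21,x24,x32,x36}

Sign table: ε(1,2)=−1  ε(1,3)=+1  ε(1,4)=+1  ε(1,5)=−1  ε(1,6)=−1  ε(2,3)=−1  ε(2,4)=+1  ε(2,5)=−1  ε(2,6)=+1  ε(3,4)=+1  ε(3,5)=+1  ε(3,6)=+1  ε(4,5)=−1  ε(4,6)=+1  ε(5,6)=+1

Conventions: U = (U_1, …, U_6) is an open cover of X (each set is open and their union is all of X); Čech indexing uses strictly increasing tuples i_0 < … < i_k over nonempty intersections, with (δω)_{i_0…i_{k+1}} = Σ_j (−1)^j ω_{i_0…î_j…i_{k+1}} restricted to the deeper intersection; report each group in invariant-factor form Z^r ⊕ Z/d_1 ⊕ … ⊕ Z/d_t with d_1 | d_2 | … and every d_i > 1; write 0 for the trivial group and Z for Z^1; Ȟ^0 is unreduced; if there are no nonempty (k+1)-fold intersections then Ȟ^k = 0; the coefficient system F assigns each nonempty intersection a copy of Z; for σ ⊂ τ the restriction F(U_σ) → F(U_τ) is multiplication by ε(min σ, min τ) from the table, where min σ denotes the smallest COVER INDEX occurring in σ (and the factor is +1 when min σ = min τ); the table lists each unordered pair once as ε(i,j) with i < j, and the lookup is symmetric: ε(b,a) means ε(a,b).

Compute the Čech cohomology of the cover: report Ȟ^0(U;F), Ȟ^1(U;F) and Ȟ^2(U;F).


Ȟ^0 = 0, Ȟ^1 = Z/2, Ȟ^2 = Z

intersection data:
  U12={x9,x12,x33,x35} U13={x18,x23,x33} U14={x15,x20,x23,x30} U15={x5,x8,x20} U16={x6,x8,x12} U23={x25,x28,x33} U24={x3,x13,x24} U25={x4,x13,x28} U26={x12,x21,x24} U34={x7,x23,x26} U35={x2,x11,x28} U36={x7,x11,x19} U45={x13,x20,x34} U46={x1,x7,x24} U56={x8,x11,x36}
  U123={x33} U126={x12} U134={x23} U145={x20} U156={x8} U235={x28} U245={x13} U246={x24} U346={x7} U356={x11}
C dims 6,15,10; δ0: rk 6, SNF 1^5·2; δ1: rk 9, SNF 1^9
Ȟ^0 = (6 − 6) − 0 = 0, so Ȟ^0 ≅ 0
Ȟ^1 = (15 − 9) − 6 = 0 plus torsion [2], so Ȟ^1 ≅ Z/2
Ȟ^2 = (10 − 0) − 9 = 1, so Ȟ^2 ≅ Z


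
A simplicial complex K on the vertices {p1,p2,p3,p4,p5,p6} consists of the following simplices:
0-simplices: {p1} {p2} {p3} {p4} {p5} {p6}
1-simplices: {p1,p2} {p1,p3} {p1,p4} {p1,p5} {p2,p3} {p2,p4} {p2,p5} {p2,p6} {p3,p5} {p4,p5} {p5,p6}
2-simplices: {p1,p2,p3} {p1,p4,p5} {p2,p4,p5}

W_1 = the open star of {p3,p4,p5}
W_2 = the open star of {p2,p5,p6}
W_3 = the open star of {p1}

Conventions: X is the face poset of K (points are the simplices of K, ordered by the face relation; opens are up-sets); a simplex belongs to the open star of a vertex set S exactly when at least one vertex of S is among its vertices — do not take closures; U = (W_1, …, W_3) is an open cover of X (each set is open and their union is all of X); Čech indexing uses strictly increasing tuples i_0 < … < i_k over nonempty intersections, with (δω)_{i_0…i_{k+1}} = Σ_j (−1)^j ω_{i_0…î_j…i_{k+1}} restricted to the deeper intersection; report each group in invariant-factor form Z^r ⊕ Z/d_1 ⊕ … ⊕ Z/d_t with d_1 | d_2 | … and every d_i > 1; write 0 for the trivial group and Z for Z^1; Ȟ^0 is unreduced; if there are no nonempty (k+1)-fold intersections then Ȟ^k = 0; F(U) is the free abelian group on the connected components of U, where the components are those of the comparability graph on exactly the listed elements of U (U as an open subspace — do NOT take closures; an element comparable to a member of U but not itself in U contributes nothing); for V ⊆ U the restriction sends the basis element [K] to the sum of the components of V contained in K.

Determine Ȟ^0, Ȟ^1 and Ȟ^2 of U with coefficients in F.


nonempty overlaps:
  W1={{p3},{p4},{p5},{p1,p3},{p1,p4},{p1,p5},{p2,p3},{p2,p4},{p2,p5},{p3,p5},{p4,p5},{p5,p6},{p1,p2,p3},{p1,p4,p5},{p2,p4,p5}} W2={{p2},{p5},{p6},{p1,p2},{p1,p5},{p2,p3},{p2,p4},{p2,p5},{p2,p6},{p3,p5},{p4,p5},{p5,p6},{p1,p2,p3},{p1,p4,p5},{p2,p4,p5}} W3={{p1},{p1,p2},{p1,p3},{p1,p4},{p1,p5},{p1,p2,p3},{p1,p4,p5}}
  W12={{p5},{p1,p5},{p2,p3},{p2,p4},{p2,p5},{p3,p5},{p4,p5},{p5,p6},{p1,p2,p3},{p1,p4,p5},{p2,p4,p5}} W13={{p1,p3},{p1,p4},{p1,p5},{p1,p2,p3},{p1,p4,p5}} W23={{p1,p2},{p1,p5},{p1,p2,p3},{p1,p4,p5}}
  W123={{p1,p5},{p1,p2,p3},{p1,p4,p5}}
components per intersection:
  W1: {{p3},{p4},{p5},{p1,p3},{p1,p4},{p1,p5},{p2,p3},{p2,p4},{p2,p5},{p3,p5},{p4,p5},{p5,p6},{p1,p2,p3},{p1,p4,p5},{p2,p4,p5}}
  W2: {{p2},{p5},{p6},{p1,p2},{p1,p5},{p2,p3},{p2,p4},{p2,p5},{p2,p6},{p3,p5},{p4,p5},{p5,p6},{p1,p2,p3},{p1,p4,p5},{p2,p4,p5}}
  W3: {{p1},{p1,p2},{p1,p3},{p1,p4},{p1,p5},{p1,p2,p3},{p1,p4,p5}}
  W12: {{p5},{p1,p5},{p2,p4},{p2,p5},{p3,p5},{p4,p5},{p5,p6},{p1,p4,p5},{p2,p4,p5}} {{p2,p3},{p1,p2,p3}}
  W13: {{p1,p3},{p1,p2,p3}} {{p1,p4},{p1,p5},{p1,p4,p5}}
  W23: {{p1,p2},{p1,p2,p3}} {{p1,p5},{p1,p4,p5}}
  W123: {{p1,p5},{p1,p4,p5}} {{p1,p2,p3}}
C dims 3,6,2; δ0: rk 2, SNF 1^2; δ1: rk 2, SNF 1^2
degree 0: 3−2−0 = 1 → Ȟ^0 ≅ Z
degree 1: 6−2−2 = 2 → Ȟ^1 ≅ Z^2
degree 2: 2−0−2 = 0 → Ȟ^2 ≅ 0

Ȟ^0 = Z, Ȟ^1 = Z^2, Ȟ^2 = 0


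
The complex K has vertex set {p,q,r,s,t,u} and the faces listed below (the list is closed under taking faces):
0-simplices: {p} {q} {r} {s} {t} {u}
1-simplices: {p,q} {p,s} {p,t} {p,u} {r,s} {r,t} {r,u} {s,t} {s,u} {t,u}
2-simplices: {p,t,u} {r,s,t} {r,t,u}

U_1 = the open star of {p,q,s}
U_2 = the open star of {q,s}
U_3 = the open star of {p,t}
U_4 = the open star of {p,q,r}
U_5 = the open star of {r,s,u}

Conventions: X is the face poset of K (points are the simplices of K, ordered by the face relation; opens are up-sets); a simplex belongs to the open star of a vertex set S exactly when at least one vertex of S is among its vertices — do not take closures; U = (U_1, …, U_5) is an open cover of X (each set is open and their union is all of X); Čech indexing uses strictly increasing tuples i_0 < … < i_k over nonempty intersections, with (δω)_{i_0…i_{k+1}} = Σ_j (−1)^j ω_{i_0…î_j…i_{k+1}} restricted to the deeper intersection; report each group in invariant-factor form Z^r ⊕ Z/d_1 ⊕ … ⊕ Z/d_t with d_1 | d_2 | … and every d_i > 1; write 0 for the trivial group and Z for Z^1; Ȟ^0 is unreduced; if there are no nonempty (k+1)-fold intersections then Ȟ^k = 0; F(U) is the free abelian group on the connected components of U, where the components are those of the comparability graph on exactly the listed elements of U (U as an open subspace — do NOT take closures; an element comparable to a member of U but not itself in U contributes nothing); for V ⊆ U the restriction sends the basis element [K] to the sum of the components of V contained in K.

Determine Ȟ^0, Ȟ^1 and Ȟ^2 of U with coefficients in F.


intersection data:
  U1={{p},{q},{s},{p,q},{p,s},{p,t},{p,u},{r,s},{s,t},{s,u},{p,t,u},{r,s,t}} U2={{q},{s},{p,q},{p,s},{r,s},{s,t},{s,u},{r,s,t}} U3={{p},{t},{p,q},{p,s},{p,t},{p,u},{r,t},{s,t},{t,u},{p,t,u},{r,s,t},{r,t,u}} U4={{p},{q},{r},{p,q},{p,s},{p,t},{p,u},{r,s},{r,t},{r,u},{p,t,u},{r,s,t},{r,t,u}} U5={{r},{s},{u},{p,s},{p,u},{r,s},{r,t},{r,u},{s,t},{s,u},{t,u},{p,t,u},{r,s,t},{r,t,u}}
  U12={{q},{s},{p,q},{p,s},{r,s},{s,t},{s,u},{r,s,t}} U13={{p},{p,q},{p,s},{p,t},{p,u},{s,t},{p,t,u},{r,s,t}} U14={{p},{q},{p,q},{p,s},{p,t},{p,u},{r,s},{p,t,u},{r,s,t}} U15={{s},{p,s},{p,u},{r,s},{s,t},{s,u},{p,t,u},{r,s,t}} U23={{p,q},{p,s},{s,t},{r,s,t}} U24={{q},{p,q},{p,s},{r,s},{r,s,t}} U25={{s},{p,s},{r,s},{s,t},{s,u},{r,s,t}} U34={{p},{p,q},{p,s},{p,t},{p,u},{r,t},{p,t,u},{r,s,t},{r,t,u}} U35={{p,s},{p,u},{r,t},{s,t},{t,u},{p,t,u},{r,s,t},{r,t,u}} U45={{r},{p,s},{p,u},{r,s},{r,t},{r,u},{p,t,u},{r,s,t},{r,t,u}}
  U123={{p,q},{p,s},{s,t},{r,s,t}} U124={{q},{p,q},{p,s},{r,s},{r,s,t}} U125={{s},{p,s},{r,s},{s,t},{s,u},{r,s,t}} U134={{p},{p,q},{p,s},{p,t},{p,u},{p,t,u},{r,s,t}} U135={{p,s},{p,u},{s,t},{p,t,u},{r,s,t}} U145={{p,s},{p,u},{r,s},{p,t,u},{r,s,t}} U234={{p,q},{p,s},{r,s,t}} U235={{p,s},{s,t},{r,s,t}} U245={{p,s},{r,s},{r,s,t}} U345={{p,s},{p,u},{r,t},{p,t,u},{r,s,t},{r,t,u}}
  U1234={{p,q},{p,s},{r,s,t}} U1235={{p,s},{s,t},{r,s,t}} U1245={{p,s},{r,s},{r,s,t}} U1345={{p,s},{p,u},{p,t,u},{r,s,t}} U2345={{p,s},{r,s,t}}
  U12345={{p,s},{r,s,t}}
components per intersection:
  U1: {{p},{q},{s},{p,q},{p,s},{p,t},{p,u},{r,s},{s,t},{s,u},{p,t,u},{r,s,t}}
  U2: {{q},{p,q}} {{s},{p,s},{r,s},{s,t},{s,u},{r,s,t}}
  U3: {{p},{t},{p,q},{p,s},{p,t},{p,u},{r,t},{s,t},{t,u},{p,t,u},{r,s,t},{r,t,u}}
  U4: {{p},{q},{p,q},{p,s},{p,t},{p,u},{p,t,u}} {{r},{r,s},{r,t},{r,u},{r,s,t},{r,t,u}}
  U5: {{r},{s},{u},{p,s},{p,u},{r,s},{r,t},{r,u},{s,t},{s,u},{t,u},{p,t,u},{r,s,t},{r,t,u}}
  U12: {{q},{p,q}} {{s},{p,s},{r,s},{s,t},{s,u},{r,s,t}}
  U13: {{p},{p,q},{p,s},{p,t},{p,u},{p,t,u}} {{s,t},{r,s,t}}
  U14: {{p},{q},{p,q},{p,s},{p,t},{p,u},{p,t,u}} {{r,s},{r,s,t}}
  U15: {{s},{p,s},{r,s},{s,t},{s,u},{r,s,t}} {{p,u},{p,t,u}}
  U23: {{p,q}} {{p,s}} {{s,t},{r,s,t}}
  U24: {{q},{p,q}} {{p,s}} {{r,s},{r,s,t}}
  U25: {{s},{p,s},{r,s},{s,t},{s,u},{r,s,t}}
  U34: {{p},{p,q},{p,s},{p,t},{p,u},{p,t,u}} {{r,t},{r,s,t},{r,t,u}}
  U35: {{p,s}} {{p,u},{r,t},{s,t},{t,u},{p,t,u},{r,s,t},{r,t,u}}
  U45: {{r},{r,s},{r,t},{r,u},{r,s,t},{r,t,u}} {{p,s}} {{p,u},{p,t,u}}
  U123: {{p,q}} {{p,s}} {{s,t},{r,s,t}}
  U124: {{q},{p,q}} {{p,s}} {{r,s},{r,s,t}}
  U125: {{s},{p,s},{r,s},{s,t},{s,u},{r,s,t}}
  U134: {{p},{p,q},{p,s},{p,t},{p,u},{p,t,u}} {{r,s,t}}
  U135: {{p,s}} {{p,u},{p,t,u}} {{s,t},{r,s,t}}
  U145: {{p,s}} {{p,u},{p,t,u}} {{r,s},{r,s,t}}
  U234: {{p,q}} {{p,s}} {{r,s,t}}
  U235: {{p,s}} {{s,t},{r,s,t}}
  U245: {{p,s}} {{r,s},{r,s,t}}
  U345: {{p,s}} {{p,u},{p,t,u}} {{r,t},{r,s,t},{r,t,u}}
  U1234: {{p,q}} {{p,s}} {{r,s,t}}
  U1235: {{p,s}} {{s,t},{r,s,t}}
  U1245: {{p,s}} {{r,s},{r,s,t}}
  U1345: {{p,s}} {{p,u},{p,t,u}} {{r,s,t}}
  U2345: {{p,s}} {{r,s,t}}
  U12345: {{p,s}} {{r,s,t}}
C dims 7,22,25,12; δ0: rk 6, SNF 1^6; δ1: rk 15, SNF 1^15; δ2: rk 10, SNF 1^10
Ȟ^0 = (7 − 6) − 0 = 1, so Ȟ^0 ≅ Z
Ȟ^1 = (22 − 15) − 6 = 1, so Ȟ^1 ≅ Z
Ȟ^2 = (25 − 10) − 15 = 0, so Ȟ^2 ≅ 0

Ȟ^0 = Z, Ȟ^1 = Z, Ȟ^2 = 0


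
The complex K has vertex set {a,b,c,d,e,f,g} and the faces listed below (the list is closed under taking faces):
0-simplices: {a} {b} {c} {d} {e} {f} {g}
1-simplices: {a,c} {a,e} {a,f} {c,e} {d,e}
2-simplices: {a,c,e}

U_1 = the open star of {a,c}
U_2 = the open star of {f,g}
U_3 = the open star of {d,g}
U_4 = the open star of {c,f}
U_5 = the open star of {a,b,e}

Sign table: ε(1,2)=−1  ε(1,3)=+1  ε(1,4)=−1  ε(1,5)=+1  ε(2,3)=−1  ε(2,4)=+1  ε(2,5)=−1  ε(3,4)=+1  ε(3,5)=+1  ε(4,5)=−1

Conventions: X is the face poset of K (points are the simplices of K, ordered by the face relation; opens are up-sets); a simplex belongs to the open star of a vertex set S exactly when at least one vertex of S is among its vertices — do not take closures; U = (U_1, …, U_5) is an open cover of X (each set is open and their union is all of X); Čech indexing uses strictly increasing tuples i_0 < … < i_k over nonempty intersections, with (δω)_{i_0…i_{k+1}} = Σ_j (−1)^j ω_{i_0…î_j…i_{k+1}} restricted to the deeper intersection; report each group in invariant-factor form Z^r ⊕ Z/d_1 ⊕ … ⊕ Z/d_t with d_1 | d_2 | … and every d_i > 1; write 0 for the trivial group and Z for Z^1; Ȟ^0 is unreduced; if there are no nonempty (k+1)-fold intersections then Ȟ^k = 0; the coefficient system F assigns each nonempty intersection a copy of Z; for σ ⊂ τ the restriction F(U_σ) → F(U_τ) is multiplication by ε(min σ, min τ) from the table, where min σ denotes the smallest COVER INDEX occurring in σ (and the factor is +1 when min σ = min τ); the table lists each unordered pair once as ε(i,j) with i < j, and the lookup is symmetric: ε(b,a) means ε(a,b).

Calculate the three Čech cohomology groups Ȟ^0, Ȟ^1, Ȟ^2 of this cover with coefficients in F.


Ȟ^0 = Z, Ȟ^1 = Z and Ȟ^2 = 0

intersection data:
  U1={{a},{c},{a,c},{a,e},{a,f},{c,e},{a,c,e}} U2={{f},{g},{a,f}} U3={{d},{g},{d,e}} U4={{c},{f},{a,c},{a,f},{c,e},{a,c,e}} U5={{a},{b},{e},{a,c},{a,e},{a,f},{c,e},{d,e},{a,c,e}}
  U12={{a,f}} U14={{c},{a,c},{a,f},{c,e},{a,c,e}} U15={{a},{a,c},{a,e},{a,f},{c,e},{a,c,e}} U23={{g}} U24={{f},{a,f}} U25={{a,f}} U35={{d,e}} U45={{a,c},{a,f},{c,e},{a,c,e}}
  U124={{a,f}} U125={{a,f}} U145={{a,c},{a,f},{c,e},{a,c,e}} U245={{a,f}}
  U1245={{a,f}}
C dims 5,8,4,1; δ0: rk 4, SNF 1^4; δ1: rk 3, SNF 1^3; δ2: rk 1, SNF 1^1
Ȟ^0 = (5 − 4) − 0 = 1, so Ȟ^0 ≅ Z
Ȟ^1 = (8 − 3) − 4 = 1, so Ȟ^1 ≅ Z
Ȟ^2 = (4 − 1) − 3 = 0, so Ȟ^2 ≅ 0


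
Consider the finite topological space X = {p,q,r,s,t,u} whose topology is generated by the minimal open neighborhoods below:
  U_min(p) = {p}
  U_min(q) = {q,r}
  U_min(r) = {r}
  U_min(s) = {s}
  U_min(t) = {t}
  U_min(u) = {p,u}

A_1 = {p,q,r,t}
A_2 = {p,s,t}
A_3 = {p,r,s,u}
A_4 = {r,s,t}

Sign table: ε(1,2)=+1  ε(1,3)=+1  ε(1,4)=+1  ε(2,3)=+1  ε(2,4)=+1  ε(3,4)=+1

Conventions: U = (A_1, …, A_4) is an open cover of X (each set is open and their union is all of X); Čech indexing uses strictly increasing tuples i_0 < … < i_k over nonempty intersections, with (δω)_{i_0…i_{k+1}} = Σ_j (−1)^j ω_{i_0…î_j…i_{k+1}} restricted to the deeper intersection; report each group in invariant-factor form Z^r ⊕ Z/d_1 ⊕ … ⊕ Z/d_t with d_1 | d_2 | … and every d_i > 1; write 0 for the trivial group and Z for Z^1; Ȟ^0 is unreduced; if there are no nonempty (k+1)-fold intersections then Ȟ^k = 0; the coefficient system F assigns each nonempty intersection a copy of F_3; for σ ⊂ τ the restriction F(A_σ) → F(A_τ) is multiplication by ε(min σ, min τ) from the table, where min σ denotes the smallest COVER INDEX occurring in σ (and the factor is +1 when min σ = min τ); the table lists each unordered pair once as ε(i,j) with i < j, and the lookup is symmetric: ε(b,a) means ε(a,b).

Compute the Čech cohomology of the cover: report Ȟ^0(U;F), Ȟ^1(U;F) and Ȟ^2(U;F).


Ȟ^0 = Z/3; Ȟ^1 = 0; Ȟ^2 = Z/3

nerve simplices:
  A12={p,t} A13={p,r} A14={r,t} A23={p,s} A24={s,t} A34={r,s}
  A123={p} A124={t} A134={r} A234={s}
C dims 4,6,4; δ0: rk_F3 3; δ1: rk_F3 3
degree 0: 4−3−0 = 1 → Ȟ^0 ≅ Z/3
degree 1: 6−3−3 = 0 → Ȟ^1 ≅ 0
degree 2: 4−0−3 = 1 → Ȟ^2 ≅ Z/3


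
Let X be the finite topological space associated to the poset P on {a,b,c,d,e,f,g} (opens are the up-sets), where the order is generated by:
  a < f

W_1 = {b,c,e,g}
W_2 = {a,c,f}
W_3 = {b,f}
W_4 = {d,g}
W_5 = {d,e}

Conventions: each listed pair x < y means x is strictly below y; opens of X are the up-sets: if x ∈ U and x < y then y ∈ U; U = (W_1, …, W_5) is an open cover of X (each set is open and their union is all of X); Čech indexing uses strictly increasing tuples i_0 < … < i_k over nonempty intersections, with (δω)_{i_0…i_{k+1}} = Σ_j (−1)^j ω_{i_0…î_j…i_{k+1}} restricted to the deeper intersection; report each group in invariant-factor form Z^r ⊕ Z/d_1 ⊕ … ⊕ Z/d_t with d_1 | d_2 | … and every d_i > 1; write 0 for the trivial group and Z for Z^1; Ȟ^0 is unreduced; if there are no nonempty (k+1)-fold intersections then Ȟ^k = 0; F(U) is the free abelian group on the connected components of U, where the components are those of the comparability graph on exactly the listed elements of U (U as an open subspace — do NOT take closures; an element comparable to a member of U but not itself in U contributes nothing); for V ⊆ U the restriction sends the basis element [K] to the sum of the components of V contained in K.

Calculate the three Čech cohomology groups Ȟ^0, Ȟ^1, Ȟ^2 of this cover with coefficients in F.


Ȟ^0 ≅ Z^6, Ȟ^1 ≅ 0, Ȟ^2 ≅ 0

nerve simplices:
  W12={c} W13={b} W14={g} W15={e} W23={f} W45={d}
components per intersection:
  W1: {b} {c} {e} {g}
  W2: {a,f} {c}
  W3: {b} {f}
  W4: {d} {g}
  W5: {d} {e}
  W12: {c}
  W13: {b}
  W14: {g}
  W15: {e}
  W23: {f}
  W45: {d}
C dims 12,6; δ0: rk 6, SNF 1^6
degree 0: 12−6−0 = 6 → Ȟ^0 ≅ Z^6
degree 1: 6−0−6 = 0 → Ȟ^1 ≅ 0
degree 2: 0−0−0 = 0 → Ȟ^2 ≅ 0


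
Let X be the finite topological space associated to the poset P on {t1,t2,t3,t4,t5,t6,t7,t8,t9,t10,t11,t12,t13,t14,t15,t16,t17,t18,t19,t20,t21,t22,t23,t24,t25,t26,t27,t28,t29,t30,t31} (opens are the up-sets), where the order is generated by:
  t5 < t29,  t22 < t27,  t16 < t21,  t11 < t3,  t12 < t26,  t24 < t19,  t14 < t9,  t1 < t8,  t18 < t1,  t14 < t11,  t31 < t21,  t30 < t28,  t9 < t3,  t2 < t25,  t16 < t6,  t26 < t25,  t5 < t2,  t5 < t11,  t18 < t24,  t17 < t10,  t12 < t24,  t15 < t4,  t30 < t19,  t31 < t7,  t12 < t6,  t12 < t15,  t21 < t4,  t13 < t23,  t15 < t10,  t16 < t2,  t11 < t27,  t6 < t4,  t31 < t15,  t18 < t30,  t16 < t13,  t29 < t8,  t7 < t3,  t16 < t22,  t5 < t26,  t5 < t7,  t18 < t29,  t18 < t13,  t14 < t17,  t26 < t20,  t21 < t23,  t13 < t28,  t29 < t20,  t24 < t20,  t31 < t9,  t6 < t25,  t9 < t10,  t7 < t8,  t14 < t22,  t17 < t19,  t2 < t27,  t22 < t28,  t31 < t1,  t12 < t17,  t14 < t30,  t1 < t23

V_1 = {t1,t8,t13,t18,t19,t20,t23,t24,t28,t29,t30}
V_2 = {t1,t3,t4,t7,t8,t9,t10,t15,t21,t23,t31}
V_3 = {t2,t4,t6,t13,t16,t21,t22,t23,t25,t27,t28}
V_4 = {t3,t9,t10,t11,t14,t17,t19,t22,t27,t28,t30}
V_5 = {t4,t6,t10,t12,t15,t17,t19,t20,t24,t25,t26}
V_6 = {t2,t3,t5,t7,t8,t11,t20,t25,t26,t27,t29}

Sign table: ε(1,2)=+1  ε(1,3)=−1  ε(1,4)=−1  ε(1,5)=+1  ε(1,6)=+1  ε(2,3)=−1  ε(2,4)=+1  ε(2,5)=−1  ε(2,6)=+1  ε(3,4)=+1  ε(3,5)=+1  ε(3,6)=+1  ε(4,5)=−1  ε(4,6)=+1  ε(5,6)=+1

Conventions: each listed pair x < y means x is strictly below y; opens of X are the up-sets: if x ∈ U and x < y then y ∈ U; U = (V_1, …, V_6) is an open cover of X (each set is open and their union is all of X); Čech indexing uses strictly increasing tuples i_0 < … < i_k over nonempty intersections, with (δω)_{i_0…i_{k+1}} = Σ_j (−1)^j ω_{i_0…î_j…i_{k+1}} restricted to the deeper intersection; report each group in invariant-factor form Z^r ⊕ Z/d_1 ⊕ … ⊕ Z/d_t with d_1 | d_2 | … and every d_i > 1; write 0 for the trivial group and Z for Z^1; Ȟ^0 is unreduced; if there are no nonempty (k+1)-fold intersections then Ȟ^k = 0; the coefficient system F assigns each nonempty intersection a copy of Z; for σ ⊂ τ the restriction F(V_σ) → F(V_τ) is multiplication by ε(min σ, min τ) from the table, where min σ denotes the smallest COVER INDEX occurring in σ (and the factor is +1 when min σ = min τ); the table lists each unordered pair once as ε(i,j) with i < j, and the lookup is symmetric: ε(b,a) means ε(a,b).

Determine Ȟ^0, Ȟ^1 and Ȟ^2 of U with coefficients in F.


nerve of the cover:
  V12={t1,t8,t23} V13={t13,t23,t28} V14={t19,t28,t30} V15={t19,t20,t24} V16={t8,t20,t29} V23={t4,t21,t23} V24={t3,t9,t10} V25={t4,t10,t15} V26={t3,t7,t8} V34={t22,t27,t28} V35={t4,t6,t25} V36={t2,t25,t27} V45={t10,t17,t19} V46={t3,t11,t27} V56={t20,t25,t26}
  V123={t23} V126={t8} V134={t28} V145={t19} V156={t20} V235={t4} V245={t10} V246={t3} V346={t27} V356={t25}
C dims 6,15,10; δ0: rk 6, SNF 1^5·2; δ1: rk 9, SNF 1^9
Ȟ^0 = (6 − 6) − 0 = 0, so Ȟ^0 ≅ 0
Ȟ^1 = (15 − 9) − 6 = 0 plus torsion [2], so Ȟ^1 ≅ Z/2
Ȟ^2 = (10 − 0) − 9 = 1, so Ȟ^2 ≅ Z

Ȟ^0 = 0, Ȟ^1 = Z/2, Ȟ^2 = Z
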